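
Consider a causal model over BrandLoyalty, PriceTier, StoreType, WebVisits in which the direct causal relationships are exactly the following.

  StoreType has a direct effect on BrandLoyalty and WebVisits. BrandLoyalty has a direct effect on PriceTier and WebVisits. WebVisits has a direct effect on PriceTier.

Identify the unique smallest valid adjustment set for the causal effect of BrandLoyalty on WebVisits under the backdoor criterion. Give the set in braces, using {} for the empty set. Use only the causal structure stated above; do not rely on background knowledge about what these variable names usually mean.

{StoreType}

Variables eligible for adjustment (non-descendants of BrandLoyalty, excluding BrandLoyalty and WebVisits): {StoreType}.
Backdoor paths from BrandLoyalty to WebVisits:
  P1: BrandLoyalty <- StoreType -> WebVisits
The empty set is not sufficient: P1 (BrandLoyalty <- StoreType -> WebVisits) has no collider blocking it and no conditioned non-collider, so it is open.
Try {StoreType}:
  P1: blocked at fork node StoreType ∈ conditioning set.
{StoreType} contains no descendant of BrandLoyalty and blocks every backdoor path.
{StoreType} is the unique smallest valid adjustment set.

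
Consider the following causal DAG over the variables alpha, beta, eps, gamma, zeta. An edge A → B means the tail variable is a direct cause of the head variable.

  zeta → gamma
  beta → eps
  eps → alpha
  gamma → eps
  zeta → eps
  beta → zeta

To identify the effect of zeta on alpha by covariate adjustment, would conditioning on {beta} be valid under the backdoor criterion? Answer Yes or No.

Yes

Backdoor paths from zeta to alpha (paths whose first edge points into zeta):
  P1: zeta <- beta -> eps -> alpha
Condition 1 (no descendant of zeta in the set): holds — descendants of zeta are {alpha, eps, gamma}; none are in {beta}.
Condition 2 (every backdoor path blocked by {beta}):
  P1: blocked at fork node beta ∈ conditioning set.
{beta} satisfies the backdoor criterion.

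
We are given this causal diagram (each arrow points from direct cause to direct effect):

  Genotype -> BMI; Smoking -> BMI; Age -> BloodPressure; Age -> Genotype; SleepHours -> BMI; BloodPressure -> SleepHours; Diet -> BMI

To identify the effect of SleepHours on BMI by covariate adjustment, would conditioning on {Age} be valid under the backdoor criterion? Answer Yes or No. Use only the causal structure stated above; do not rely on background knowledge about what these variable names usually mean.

Backdoor paths from SleepHours to BMI (paths whose first edge points into SleepHours):
  P1: SleepHours <- BloodPressure <- Age -> Genotype -> BMI
Condition 1 (no descendant of SleepHours in the set): holds — descendants of SleepHours are {BMI}; none are in {Age}.
Condition 2 (every backdoor path blocked by {Age}):
  P1: blocked at fork node Age ∈ conditioning set.
{Age} satisfies the backdoor criterion.

Yes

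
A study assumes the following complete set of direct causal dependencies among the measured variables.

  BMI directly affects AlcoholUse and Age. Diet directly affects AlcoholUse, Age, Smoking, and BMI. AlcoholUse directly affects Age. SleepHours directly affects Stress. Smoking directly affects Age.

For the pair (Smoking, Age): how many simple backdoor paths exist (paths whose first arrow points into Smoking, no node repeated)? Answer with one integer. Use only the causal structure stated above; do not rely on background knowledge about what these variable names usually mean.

A backdoor path from Smoking to Age is any simple undirected path whose first edge points into Smoking (i.e. leaves Smoking via a parent).
Parents of Smoking: {Diet}.
Enumerating:
  P1: Smoking <- Diet -> BMI -> AlcoholUse -> Age
  P2: Smoking <- Diet -> BMI -> Age
  P3: Smoking <- Diet -> AlcoholUse <- BMI -> Age
  P4: Smoking <- Diet -> AlcoholUse -> Age
  P5: Smoking <- Diet -> Age
That exhausts the simple backdoor paths. Count: 5.

5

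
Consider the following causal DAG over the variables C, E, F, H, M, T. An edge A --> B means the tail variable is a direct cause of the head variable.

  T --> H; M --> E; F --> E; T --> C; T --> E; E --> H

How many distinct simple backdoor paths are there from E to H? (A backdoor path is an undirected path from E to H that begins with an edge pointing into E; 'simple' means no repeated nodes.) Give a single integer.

A backdoor path from E to H is any simple undirected path whose first edge points into E (i.e. leaves E via a parent).
Parents of E: {F, M, T}.
Enumerating:
  P1: E <- T -> H
That exhausts the simple backdoor paths. Count: 1.

1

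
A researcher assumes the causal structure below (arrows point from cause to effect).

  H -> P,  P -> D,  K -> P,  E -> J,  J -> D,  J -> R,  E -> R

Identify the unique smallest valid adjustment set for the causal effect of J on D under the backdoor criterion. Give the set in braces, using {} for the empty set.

{}

Variables eligible for adjustment (non-descendants of J, excluding J and D): {E, H, K, P}.
Backdoor paths from J to D:
  (none)
With no backdoor paths the empty set already satisfies the criterion, and it is trivially minimal.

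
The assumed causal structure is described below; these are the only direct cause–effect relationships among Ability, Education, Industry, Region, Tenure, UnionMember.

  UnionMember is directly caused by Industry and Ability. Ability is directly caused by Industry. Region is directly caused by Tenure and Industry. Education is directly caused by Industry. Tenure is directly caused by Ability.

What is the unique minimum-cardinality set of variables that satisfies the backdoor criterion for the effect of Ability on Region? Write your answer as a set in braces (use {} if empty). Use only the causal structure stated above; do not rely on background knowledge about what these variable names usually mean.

{Industry}

Variables eligible for adjustment (non-descendants of Ability, excluding Ability and Region): {Education, Industry}.
Backdoor paths from Ability to Region:
  P1: Ability <- Industry -> Region
The empty set is not sufficient: P1 (Ability <- Industry -> Region) has no collider blocking it and no conditioned non-collider, so it is open.
Try {Industry}:
  P1: blocked at fork node Industry ∈ conditioning set.
{Industry} contains no descendant of Ability and blocks every backdoor path.
No other singleton works — e.g. {Education} leaves P1 open — so {Industry} is the unique smallest valid adjustment set.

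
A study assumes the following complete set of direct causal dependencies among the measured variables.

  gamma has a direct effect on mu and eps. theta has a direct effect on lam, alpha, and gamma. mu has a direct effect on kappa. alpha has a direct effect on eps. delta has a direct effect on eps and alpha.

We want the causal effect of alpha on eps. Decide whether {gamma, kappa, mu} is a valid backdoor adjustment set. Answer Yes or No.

Backdoor paths from alpha to eps (paths whose first edge points into alpha):
  P1: alpha <- theta -> gamma -> eps
  P2: alpha <- delta -> eps
Condition 1 (no descendant of alpha in the set): holds — descendants of alpha are {eps}; none are in {gamma, kappa, mu}.
Condition 2 (every backdoor path blocked by {gamma, kappa, mu}):
  P1: blocked at chain node gamma ∈ conditioning set.
  P2: open — no interior node is in the conditioning set.
{gamma, kappa, mu} does not satisfy the backdoor criterion.

No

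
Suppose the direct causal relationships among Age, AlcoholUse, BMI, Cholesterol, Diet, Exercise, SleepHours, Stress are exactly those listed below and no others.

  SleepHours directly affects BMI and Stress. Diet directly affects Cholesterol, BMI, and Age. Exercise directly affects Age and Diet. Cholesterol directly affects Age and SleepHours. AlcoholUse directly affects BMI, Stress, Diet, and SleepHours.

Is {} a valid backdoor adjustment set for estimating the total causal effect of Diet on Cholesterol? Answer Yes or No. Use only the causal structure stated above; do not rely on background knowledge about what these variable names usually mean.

Yes

Backdoor paths from Diet to Cholesterol (paths whose first edge points into Diet):
  P1: Diet <- AlcoholUse -> SleepHours <- Cholesterol
  P2: Diet <- AlcoholUse -> BMI <- SleepHours <- Cholesterol
  P3: Diet <- AlcoholUse -> Stress <- SleepHours <- Cholesterol
  P4: Diet <- Exercise -> Age <- Cholesterol
Condition 1 (no descendant of Diet in the set): holds — descendants of Diet are {Age, BMI, Cholesterol, SleepHours, Stress}; none are in {}.
Condition 2 (every backdoor path blocked by {}):
  P1: blocked at collider SleepHours (neither it nor any descendant is in the conditioning set).
  P2: blocked at collider BMI (neither it nor any descendant is in the conditioning set).
  P3: blocked at collider Stress (neither it nor any descendant is in the conditioning set).
  P4: blocked at collider Age (neither it nor any descendant is in the conditioning set).
{} satisfies the backdoor criterion.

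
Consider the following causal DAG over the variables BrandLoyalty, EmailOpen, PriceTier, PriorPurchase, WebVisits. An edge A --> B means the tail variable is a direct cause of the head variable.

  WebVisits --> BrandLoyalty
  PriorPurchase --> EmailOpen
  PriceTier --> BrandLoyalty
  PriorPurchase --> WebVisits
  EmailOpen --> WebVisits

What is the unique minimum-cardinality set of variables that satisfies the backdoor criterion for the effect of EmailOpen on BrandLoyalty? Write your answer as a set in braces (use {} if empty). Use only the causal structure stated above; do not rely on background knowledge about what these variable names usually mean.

Variables eligible for adjustment (non-descendants of EmailOpen, excluding EmailOpen and BrandLoyalty): {PriceTier, PriorPurchase}.
Backdoor paths from EmailOpen to BrandLoyalty:
  P1: EmailOpen <- PriorPurchase -> WebVisits -> BrandLoyalty
The empty set is not sufficient: P1 (EmailOpen <- PriorPurchase -> WebVisits -> BrandLoyalty) has no collider blocking it and no conditioned non-collider, so it is open.
Try {PriorPurchase}:
  P1: blocked at fork node PriorPurchase ∈ conditioning set.
{PriorPurchase} contains no descendant of EmailOpen and blocks every backdoor path.
No other singleton works — e.g. {PriceTier} leaves P1 open — so {PriorPurchase} is the unique smallest valid adjustment set.

{PriorPurchase}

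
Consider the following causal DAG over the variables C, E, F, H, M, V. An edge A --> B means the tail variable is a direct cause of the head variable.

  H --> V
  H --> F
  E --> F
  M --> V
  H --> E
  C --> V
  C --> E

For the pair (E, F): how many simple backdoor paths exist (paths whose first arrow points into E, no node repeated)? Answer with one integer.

A backdoor path from E to F is any simple undirected path whose first edge points into E (i.e. leaves E via a parent).
Parents of E: {C, H}.
Enumerating:
  P1: E <- C -> V <- H -> F
  P2: E <- H -> F
That exhausts the simple backdoor paths. Count: 2.

2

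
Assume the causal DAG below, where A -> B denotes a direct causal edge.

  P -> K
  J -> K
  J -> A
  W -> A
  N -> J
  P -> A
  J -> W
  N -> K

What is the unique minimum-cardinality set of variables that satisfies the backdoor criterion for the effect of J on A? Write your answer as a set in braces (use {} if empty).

{}

Variables eligible for adjustment (non-descendants of J, excluding J and A): {N, P}.
Backdoor paths from J to A:
  P1: J <- N -> K <- P -> A
Each backdoor path contains an unconditioned collider, so every path is already blocked with the empty conditioning set:
  P1: blocked at collider K (neither it nor any descendant is in the conditioning set).
The empty set is therefore the unique smallest valid set.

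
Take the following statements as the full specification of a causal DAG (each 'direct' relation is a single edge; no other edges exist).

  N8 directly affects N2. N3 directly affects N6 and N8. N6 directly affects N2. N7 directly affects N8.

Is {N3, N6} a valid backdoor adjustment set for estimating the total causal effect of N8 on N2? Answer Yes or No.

Yes

Backdoor paths from N8 to N2 (paths whose first edge points into N8):
  P1: N8 <- N3 -> N6 -> N2
Condition 1 (no descendant of N8 in the set): holds — descendants of N8 are {N2}; none are in {N3, N6}.
Condition 2 (every backdoor path blocked by {N3, N6}):
  P1: blocked at fork node N3 ∈ conditioning set.
{N3, N6} satisfies the backdoor criterion.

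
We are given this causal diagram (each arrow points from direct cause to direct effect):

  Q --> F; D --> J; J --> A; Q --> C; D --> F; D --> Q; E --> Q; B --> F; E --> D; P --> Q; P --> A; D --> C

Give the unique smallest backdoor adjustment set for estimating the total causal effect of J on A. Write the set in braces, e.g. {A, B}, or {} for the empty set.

{}

Variables eligible for adjustment (non-descendants of J, excluding J and A): {B, C, D, E, F, P, Q}.
Backdoor paths from J to A:
  P1: J <- D <- E -> Q <- P -> A
  P2: J <- D -> Q <- P -> A
  P3: J <- D -> C <- Q <- P -> A
  P4: J <- D -> F <- Q <- P -> A
Each backdoor path contains an unconditioned collider, so every path is already blocked with the empty conditioning set:
  P1: blocked at collider Q (neither it nor any descendant is in the conditioning set).
  P2: blocked at collider Q (neither it nor any descendant is in the conditioning set).
  P3: blocked at collider C (neither it nor any descendant is in the conditioning set).
  P4: blocked at collider F (neither it nor any descendant is in the conditioning set).
The empty set is therefore the unique smallest valid set.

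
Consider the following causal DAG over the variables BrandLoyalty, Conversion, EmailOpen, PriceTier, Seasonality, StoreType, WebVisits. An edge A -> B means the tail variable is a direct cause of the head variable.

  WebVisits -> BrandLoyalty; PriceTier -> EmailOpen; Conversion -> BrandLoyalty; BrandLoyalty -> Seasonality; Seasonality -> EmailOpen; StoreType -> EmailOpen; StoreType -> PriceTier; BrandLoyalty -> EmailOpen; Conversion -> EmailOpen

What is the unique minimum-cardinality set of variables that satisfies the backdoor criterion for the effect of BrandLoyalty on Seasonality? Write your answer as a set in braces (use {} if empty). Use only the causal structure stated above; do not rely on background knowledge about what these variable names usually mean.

{}

Variables eligible for adjustment (non-descendants of BrandLoyalty, excluding BrandLoyalty and Seasonality): {Conversion, PriceTier, StoreType, WebVisits}.
Backdoor paths from BrandLoyalty to Seasonality:
  P1: BrandLoyalty <- Conversion -> EmailOpen <- Seasonality
Each backdoor path contains an unconditioned collider, so every path is already blocked with the empty conditioning set:
  P1: blocked at collider EmailOpen (neither it nor any descendant is in the conditioning set).
The empty set is therefore the unique smallest valid set.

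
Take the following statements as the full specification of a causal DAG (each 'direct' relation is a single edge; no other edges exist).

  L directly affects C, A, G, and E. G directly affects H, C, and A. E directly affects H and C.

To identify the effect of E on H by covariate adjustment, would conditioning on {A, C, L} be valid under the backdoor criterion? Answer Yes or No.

Backdoor paths from E to H (paths whose first edge points into E):
  P1: E <- L -> G -> H
  P2: E <- L -> A <- G -> H
  P3: E <- L -> C <- G -> H
Condition 1 (no descendant of E in the set): FAILS — C is a descendant of E.
Condition 2 (every backdoor path blocked by {A, C, L}):
  P1: blocked at fork node L ∈ conditioning set.
  P2: blocked at fork node L ∈ conditioning set.
  P3: blocked at fork node L ∈ conditioning set.
{A, C, L} does not satisfy the backdoor criterion.

No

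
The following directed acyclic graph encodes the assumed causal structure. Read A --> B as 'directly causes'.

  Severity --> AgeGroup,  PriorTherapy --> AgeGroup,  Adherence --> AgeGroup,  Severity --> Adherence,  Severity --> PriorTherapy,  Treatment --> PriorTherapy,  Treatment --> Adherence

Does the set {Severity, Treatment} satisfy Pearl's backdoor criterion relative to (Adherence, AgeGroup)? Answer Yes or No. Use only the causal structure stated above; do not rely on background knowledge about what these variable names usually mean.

Yes

Backdoor paths from Adherence to AgeGroup (paths whose first edge points into Adherence):
  P1: Adherence <- Treatment -> PriorTherapy <- Severity -> AgeGroup
  P2: Adherence <- Treatment -> PriorTherapy -> AgeGroup
  P3: Adherence <- Severity -> PriorTherapy -> AgeGroup
  P4: Adherence <- Severity -> AgeGroup
Condition 1 (no descendant of Adherence in the set): holds — descendants of Adherence are {AgeGroup}; none are in {Severity, Treatment}.
Condition 2 (every backdoor path blocked by {Severity, Treatment}):
  P1: blocked at fork node Treatment ∈ conditioning set.
  P2: blocked at fork node Treatment ∈ conditioning set.
  P3: blocked at fork node Severity ∈ conditioning set.
  P4: blocked at fork node Severity ∈ conditioning set.
{Severity, Treatment} satisfies the backdoor criterion.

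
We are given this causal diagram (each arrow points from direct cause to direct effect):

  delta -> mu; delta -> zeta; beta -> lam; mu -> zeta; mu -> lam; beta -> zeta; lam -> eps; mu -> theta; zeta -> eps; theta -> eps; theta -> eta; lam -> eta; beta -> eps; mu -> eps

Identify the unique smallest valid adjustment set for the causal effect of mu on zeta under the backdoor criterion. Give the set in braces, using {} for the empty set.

Variables eligible for adjustment (non-descendants of mu, excluding mu and zeta): {beta, delta}.
Backdoor paths from mu to zeta:
  P1: mu <- delta -> zeta
The empty set is not sufficient: P1 (mu <- delta -> zeta) has no collider blocking it and no conditioned non-collider, so it is open.
Try {delta}:
  P1: blocked at fork node delta ∈ conditioning set.
{delta} contains no descendant of mu and blocks every backdoor path.
No other singleton works — e.g. {beta} leaves P1 open — so {delta} is the unique smallest valid adjustment set.

{delta}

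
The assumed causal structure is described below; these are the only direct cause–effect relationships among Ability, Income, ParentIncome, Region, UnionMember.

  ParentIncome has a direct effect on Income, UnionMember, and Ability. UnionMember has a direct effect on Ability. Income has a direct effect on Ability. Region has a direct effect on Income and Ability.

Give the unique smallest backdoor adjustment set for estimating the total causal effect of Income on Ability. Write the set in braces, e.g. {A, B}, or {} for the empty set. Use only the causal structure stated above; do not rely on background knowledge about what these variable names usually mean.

{ParentIncome, Region}

Variables eligible for adjustment (non-descendants of Income, excluding Income and Ability): {ParentIncome, Region, UnionMember}.
Backdoor paths from Income to Ability:
  P1: Income <- ParentIncome -> UnionMember -> Ability
  P2: Income <- ParentIncome -> Ability
  P3: Income <- Region -> Ability
The empty set is not sufficient: P1 (Income <- ParentIncome -> UnionMember -> Ability) has no collider blocking it and no conditioned non-collider, so it is open.
Try {ParentIncome, Region}:
  P1: blocked at fork node ParentIncome ∈ conditioning set.
  P2: blocked at fork node ParentIncome ∈ conditioning set.
  P3: blocked at fork node Region ∈ conditioning set.
{ParentIncome, Region} contains no descendant of Income and blocks every backdoor path.
Every element of {ParentIncome, Region} is needed (dropping ParentIncome leaves P1 open; dropping Region leaves P3 open), so no proper subset is valid.
Among all size-2 subsets of the eligible variables, only {ParentIncome, Region} blocks every backdoor path, so it is the unique smallest valid adjustment set.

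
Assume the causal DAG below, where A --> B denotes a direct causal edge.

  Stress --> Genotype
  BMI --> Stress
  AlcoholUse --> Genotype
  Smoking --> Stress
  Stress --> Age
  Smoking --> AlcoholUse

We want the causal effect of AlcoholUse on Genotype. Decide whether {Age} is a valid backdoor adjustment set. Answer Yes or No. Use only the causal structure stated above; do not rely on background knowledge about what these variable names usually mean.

No

Backdoor paths from AlcoholUse to Genotype (paths whose first edge points into AlcoholUse):
  P1: AlcoholUse <- Smoking -> Stress -> Genotype
Condition 1 (no descendant of AlcoholUse in the set): holds — descendants of AlcoholUse are {Genotype}; none are in {Age}.
Condition 2 (every backdoor path blocked by {Age}):
  P1: open — no interior node is in the conditioning set.
{Age} does not satisfy the backdoor criterion.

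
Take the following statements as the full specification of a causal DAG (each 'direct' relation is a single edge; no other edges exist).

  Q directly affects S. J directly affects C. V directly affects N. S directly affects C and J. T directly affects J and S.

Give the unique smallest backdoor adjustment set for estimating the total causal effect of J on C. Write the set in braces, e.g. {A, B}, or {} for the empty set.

Variables eligible for adjustment (non-descendants of J, excluding J and C): {N, Q, S, T, V}.
Backdoor paths from J to C:
  P1: J <- T -> S -> C
  P2: J <- S -> C
The empty set is not sufficient: P1 (J <- T -> S -> C) has no collider blocking it and no conditioned non-collider, so it is open.
Try {S}:
  P1: blocked at chain node S ∈ conditioning set.
  P2: blocked at fork node S ∈ conditioning set.
{S} contains no descendant of J and blocks every backdoor path.
No other singleton works — e.g. {Q} leaves P1 open — so {S} is the unique smallest valid adjustment set.

{S}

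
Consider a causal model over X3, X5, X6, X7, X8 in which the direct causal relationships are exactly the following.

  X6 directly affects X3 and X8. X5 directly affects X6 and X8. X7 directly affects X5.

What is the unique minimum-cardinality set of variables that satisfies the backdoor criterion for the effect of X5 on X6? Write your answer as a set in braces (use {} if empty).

Variables eligible for adjustment (non-descendants of X5, excluding X5 and X6): {X7}.
Backdoor paths from X5 to X6:
  (none)
With no backdoor paths the empty set already satisfies the criterion, and it is trivially minimal.

{}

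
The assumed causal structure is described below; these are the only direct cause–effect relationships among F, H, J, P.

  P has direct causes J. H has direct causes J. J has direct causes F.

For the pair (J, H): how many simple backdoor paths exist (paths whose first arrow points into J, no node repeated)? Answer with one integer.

A backdoor path from J to H is any simple undirected path whose first edge points into J (i.e. leaves J via a parent).
Parents of J: {F}.
No simple path from any parent of J reaches H without revisiting J, so there are no backdoor paths.

0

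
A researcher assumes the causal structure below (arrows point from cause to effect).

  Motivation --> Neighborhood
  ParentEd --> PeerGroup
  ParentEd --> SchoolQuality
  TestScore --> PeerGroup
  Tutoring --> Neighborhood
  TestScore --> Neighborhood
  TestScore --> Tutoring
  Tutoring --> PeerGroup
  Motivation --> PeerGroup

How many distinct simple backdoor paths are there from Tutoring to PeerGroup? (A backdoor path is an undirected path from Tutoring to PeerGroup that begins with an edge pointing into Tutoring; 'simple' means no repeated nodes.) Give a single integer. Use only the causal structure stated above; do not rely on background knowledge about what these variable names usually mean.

2

A backdoor path from Tutoring to PeerGroup is any simple undirected path whose first edge points into Tutoring (i.e. leaves Tutoring via a parent).
Parents of Tutoring: {TestScore}.
Enumerating:
  P1: Tutoring <- TestScore -> Neighborhood <- Motivation -> PeerGroup
  P2: Tutoring <- TestScore -> PeerGroup
That exhausts the simple backdoor paths. Count: 2.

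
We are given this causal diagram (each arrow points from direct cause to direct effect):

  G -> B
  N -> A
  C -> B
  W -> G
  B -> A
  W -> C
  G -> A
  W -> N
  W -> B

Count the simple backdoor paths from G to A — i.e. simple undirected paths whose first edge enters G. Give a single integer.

A backdoor path from G to A is any simple undirected path whose first edge points into G (i.e. leaves G via a parent).
Parents of G: {W}.
Enumerating:
  P1: G <- W -> N -> A
  P2: G <- W -> C -> B -> A
  P3: G <- W -> B -> A
That exhausts the simple backdoor paths. Count: 3.

3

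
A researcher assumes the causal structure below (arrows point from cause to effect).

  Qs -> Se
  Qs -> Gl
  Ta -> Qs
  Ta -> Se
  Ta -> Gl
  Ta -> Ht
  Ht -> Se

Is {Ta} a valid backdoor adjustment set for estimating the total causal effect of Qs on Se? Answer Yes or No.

Backdoor paths from Qs to Se (paths whose first edge points into Qs):
  P1: Qs <- Ta -> Ht -> Se
  P2: Qs <- Ta -> Se
Condition 1 (no descendant of Qs in the set): holds — descendants of Qs are {Gl, Se}; none are in {Ta}.
Condition 2 (every backdoor path blocked by {Ta}):
  P1: blocked at fork node Ta ∈ conditioning set.
  P2: blocked at fork node Ta ∈ conditioning set.
{Ta} satisfies the backdoor criterion.

Yes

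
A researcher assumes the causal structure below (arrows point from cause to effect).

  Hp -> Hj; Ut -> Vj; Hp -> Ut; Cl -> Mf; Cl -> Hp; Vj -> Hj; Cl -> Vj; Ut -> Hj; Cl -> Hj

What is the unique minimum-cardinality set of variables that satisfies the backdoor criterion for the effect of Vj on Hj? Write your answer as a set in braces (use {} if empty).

{Cl, Ut}

Variables eligible for adjustment (non-descendants of Vj, excluding Vj and Hj): {Cl, Hp, Mf, Ut}.
Backdoor paths from Vj to Hj:
  P1: Vj <- Cl -> Hp -> Ut -> Hj
  P2: Vj <- Cl -> Hp -> Hj
  P3: Vj <- Cl -> Hj
  P4: Vj <- Ut <- Hp <- Cl -> Hj
  P5: Vj <- Ut <- Hp -> Hj
  P6: Vj <- Ut -> Hj
The empty set is not sufficient: P1 (Vj <- Cl -> Hp -> Ut -> Hj) has no collider blocking it and no conditioned non-collider, so it is open.
Try {Cl, Ut}:
  P1: blocked at fork node Cl ∈ conditioning set.
  P2: blocked at fork node Cl ∈ conditioning set.
  P3: blocked at fork node Cl ∈ conditioning set.
  P4: blocked at chain node Ut ∈ conditioning set.
  P5: blocked at chain node Ut ∈ conditioning set.
  P6: blocked at fork node Ut ∈ conditioning set.
{Cl, Ut} contains no descendant of Vj and blocks every backdoor path.
Every element of {Cl, Ut} is needed (dropping Cl leaves P2 open; dropping Ut leaves P5 open), so no proper subset is valid.
Among all size-2 subsets of the eligible variables, only {Cl, Ut} blocks every backdoor path, so it is the unique smallest valid adjustment set.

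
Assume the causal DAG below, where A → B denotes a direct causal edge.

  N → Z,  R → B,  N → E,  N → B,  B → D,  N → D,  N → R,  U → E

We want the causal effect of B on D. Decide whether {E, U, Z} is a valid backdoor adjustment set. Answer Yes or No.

Backdoor paths from B to D (paths whose first edge points into B):
  P1: B <- N -> D
  P2: B <- R <- N -> D
Condition 1 (no descendant of B in the set): holds — descendants of B are {D}; none are in {E, U, Z}.
Condition 2 (every backdoor path blocked by {E, U, Z}):
  P1: open — no interior node is in the conditioning set.
  P2: open — no interior node is in the conditioning set.
{E, U, Z} does not satisfy the backdoor criterion.

No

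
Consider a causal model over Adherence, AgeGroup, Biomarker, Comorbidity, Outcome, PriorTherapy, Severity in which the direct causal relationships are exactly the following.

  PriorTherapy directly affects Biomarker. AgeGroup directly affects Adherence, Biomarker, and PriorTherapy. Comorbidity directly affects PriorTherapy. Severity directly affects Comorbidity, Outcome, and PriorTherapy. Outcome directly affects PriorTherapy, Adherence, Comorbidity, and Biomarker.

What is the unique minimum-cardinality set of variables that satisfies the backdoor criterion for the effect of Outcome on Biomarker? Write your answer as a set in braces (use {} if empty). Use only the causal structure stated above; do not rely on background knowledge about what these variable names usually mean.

{Severity}

Variables eligible for adjustment (non-descendants of Outcome, excluding Outcome and Biomarker): {AgeGroup, Severity}.
Backdoor paths from Outcome to Biomarker:
  P1: Outcome <- Severity -> Comorbidity -> PriorTherapy <- AgeGroup -> Biomarker
  P2: Outcome <- Severity -> Comorbidity -> PriorTherapy -> Biomarker
  P3: Outcome <- Severity -> PriorTherapy <- AgeGroup -> Biomarker
  P4: Outcome <- Severity -> PriorTherapy -> Biomarker
The empty set is not sufficient: P2 (Outcome <- Severity -> Comorbidity -> PriorTherapy -> Biomarker) has no collider blocking it and no conditioned non-collider, so it is open.
Try {Severity}:
  P1: blocked at fork node Severity ∈ conditioning set.
  P2: blocked at fork node Severity ∈ conditioning set.
  P3: blocked at fork node Severity ∈ conditioning set.
  P4: blocked at fork node Severity ∈ conditioning set.
{Severity} contains no descendant of Outcome and blocks every backdoor path.
No other singleton works — e.g. {AgeGroup} leaves P2 open — so {Severity} is the unique smallest valid adjustment set.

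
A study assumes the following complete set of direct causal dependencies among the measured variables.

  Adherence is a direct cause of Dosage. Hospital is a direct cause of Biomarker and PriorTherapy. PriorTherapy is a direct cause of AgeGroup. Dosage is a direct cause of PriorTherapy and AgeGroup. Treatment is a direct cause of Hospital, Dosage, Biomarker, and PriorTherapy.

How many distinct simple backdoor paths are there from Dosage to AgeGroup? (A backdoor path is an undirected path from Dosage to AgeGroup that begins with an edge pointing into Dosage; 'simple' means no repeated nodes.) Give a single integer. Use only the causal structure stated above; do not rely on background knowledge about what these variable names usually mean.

3

A backdoor path from Dosage to AgeGroup is any simple undirected path whose first edge points into Dosage (i.e. leaves Dosage via a parent).
Parents of Dosage: {Adherence, Treatment}.
Enumerating:
  P1: Dosage <- Treatment -> Hospital -> PriorTherapy -> AgeGroup
  P2: Dosage <- Treatment -> Biomarker <- Hospital -> PriorTherapy -> AgeGroup
  P3: Dosage <- Treatment -> PriorTherapy -> AgeGroup
That exhausts the simple backdoor paths. Count: 3.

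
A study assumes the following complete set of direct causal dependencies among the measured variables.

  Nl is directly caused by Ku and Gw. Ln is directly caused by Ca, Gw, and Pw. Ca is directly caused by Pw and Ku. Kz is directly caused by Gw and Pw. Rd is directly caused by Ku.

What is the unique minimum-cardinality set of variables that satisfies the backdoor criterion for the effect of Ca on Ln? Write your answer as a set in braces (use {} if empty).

{Pw}

Variables eligible for adjustment (non-descendants of Ca, excluding Ca and Ln): {Gw, Ku, Kz, Nl, Pw, Rd}.
Backdoor paths from Ca to Ln:
  P1: Ca <- Pw -> Kz <- Gw -> Ln
  P2: Ca <- Pw -> Ln
  P3: Ca <- Ku -> Nl <- Gw -> Kz <- Pw -> Ln
  P4: Ca <- Ku -> Nl <- Gw -> Ln
The empty set is not sufficient: P2 (Ca <- Pw -> Ln) has no collider blocking it and no conditioned non-collider, so it is open.
Try {Pw}:
  P1: blocked at fork node Pw ∈ conditioning set.
  P2: blocked at fork node Pw ∈ conditioning set.
  P3: blocked at collider Nl (neither it nor any descendant is in the conditioning set).
  P4: blocked at collider Nl (neither it nor any descendant is in the conditioning set).
{Pw} contains no descendant of Ca and blocks every backdoor path.
No other singleton works — e.g. {Ku} leaves P2 open — so {Pw} is the unique smallest valid adjustment set.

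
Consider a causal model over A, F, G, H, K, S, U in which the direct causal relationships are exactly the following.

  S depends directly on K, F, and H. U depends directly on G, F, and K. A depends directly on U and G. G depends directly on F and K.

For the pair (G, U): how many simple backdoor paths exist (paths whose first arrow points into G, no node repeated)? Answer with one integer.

A backdoor path from G to U is any simple undirected path whose first edge points into G (i.e. leaves G via a parent).
Parents of G: {F, K}.
Enumerating:
  P1: G <- F -> U
  P2: G <- F -> S <- K -> U
  P3: G <- K -> U
  P4: G <- K -> S <- F -> U
That exhausts the simple backdoor paths. Count: 4.

4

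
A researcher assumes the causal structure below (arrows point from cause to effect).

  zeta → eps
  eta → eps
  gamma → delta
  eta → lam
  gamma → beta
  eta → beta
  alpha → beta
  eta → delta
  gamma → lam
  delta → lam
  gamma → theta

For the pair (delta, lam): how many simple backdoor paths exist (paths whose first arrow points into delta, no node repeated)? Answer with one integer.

4

A backdoor path from delta to lam is any simple undirected path whose first edge points into delta (i.e. leaves delta via a parent).
Parents of delta: {eta, gamma}.
Enumerating:
  P1: delta <- eta -> beta <- gamma -> lam
  P2: delta <- eta -> lam
  P3: delta <- gamma -> beta <- eta -> lam
  P4: delta <- gamma -> lam
That exhausts the simple backdoor paths. Count: 4.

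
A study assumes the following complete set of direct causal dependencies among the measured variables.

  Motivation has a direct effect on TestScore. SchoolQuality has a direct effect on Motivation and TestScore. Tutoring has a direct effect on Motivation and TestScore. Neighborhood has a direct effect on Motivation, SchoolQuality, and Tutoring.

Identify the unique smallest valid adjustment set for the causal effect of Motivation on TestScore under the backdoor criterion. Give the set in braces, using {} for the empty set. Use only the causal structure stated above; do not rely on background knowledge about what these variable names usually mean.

Variables eligible for adjustment (non-descendants of Motivation, excluding Motivation and TestScore): {Neighborhood, SchoolQuality, Tutoring}.
Backdoor paths from Motivation to TestScore:
  P1: Motivation <- Neighborhood -> SchoolQuality -> TestScore
  P2: Motivation <- Neighborhood -> Tutoring -> TestScore
  P3: Motivation <- SchoolQuality <- Neighborhood -> Tutoring -> TestScore
  P4: Motivation <- SchoolQuality -> TestScore
  P5: Motivation <- Tutoring <- Neighborhood -> SchoolQuality -> TestScore
  P6: Motivation <- Tutoring -> TestScore
The empty set is not sufficient: P1 (Motivation <- Neighborhood -> SchoolQuality -> TestScore) has no collider blocking it and no conditioned non-collider, so it is open.
Try {SchoolQuality, Tutoring}:
  P1: blocked at chain node SchoolQuality ∈ conditioning set.
  P2: blocked at chain node Tutoring ∈ conditioning set.
  P3: blocked at chain node SchoolQuality ∈ conditioning set.
  P4: blocked at fork node SchoolQuality ∈ conditioning set.
  P5: blocked at chain node Tutoring ∈ conditioning set.
  P6: blocked at fork node Tutoring ∈ conditioning set.
{SchoolQuality, Tutoring} contains no descendant of Motivation and blocks every backdoor path.
Every element of {SchoolQuality, Tutoring} is needed (dropping SchoolQuality leaves P1 open; dropping Tutoring leaves P2 open), so no proper subset is valid.
Among all size-2 subsets of the eligible variables, only {SchoolQuality, Tutoring} blocks every backdoor path, so it is the unique smallest valid adjustment set.

{SchoolQuality, Tutoring}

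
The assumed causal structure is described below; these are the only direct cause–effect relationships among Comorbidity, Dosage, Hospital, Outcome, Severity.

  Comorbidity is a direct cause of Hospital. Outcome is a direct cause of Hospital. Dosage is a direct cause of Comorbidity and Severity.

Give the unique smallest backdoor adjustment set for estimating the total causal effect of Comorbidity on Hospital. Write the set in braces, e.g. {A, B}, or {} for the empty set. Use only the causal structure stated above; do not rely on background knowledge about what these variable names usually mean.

{}

Variables eligible for adjustment (non-descendants of Comorbidity, excluding Comorbidity and Hospital): {Dosage, Outcome, Severity}.
Backdoor paths from Comorbidity to Hospital:
  (none)
With no backdoor paths the empty set already satisfies the criterion, and it is trivially minimal.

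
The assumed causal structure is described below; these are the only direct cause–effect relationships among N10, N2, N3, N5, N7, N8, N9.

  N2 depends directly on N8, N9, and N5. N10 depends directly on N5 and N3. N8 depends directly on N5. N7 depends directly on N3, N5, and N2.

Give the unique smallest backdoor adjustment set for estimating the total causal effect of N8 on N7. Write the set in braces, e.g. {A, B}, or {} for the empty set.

{N5}

Variables eligible for adjustment (non-descendants of N8, excluding N8 and N7): {N10, N3, N5, N9}.
Backdoor paths from N8 to N7:
  P1: N8 <- N5 -> N2 -> N7
  P2: N8 <- N5 -> N7
  P3: N8 <- N5 -> N10 <- N3 -> N7
The empty set is not sufficient: P1 (N8 <- N5 -> N2 -> N7) has no collider blocking it and no conditioned non-collider, so it is open.
Try {N5}:
  P1: blocked at fork node N5 ∈ conditioning set.
  P2: blocked at fork node N5 ∈ conditioning set.
  P3: blocked at fork node N5 ∈ conditioning set.
{N5} contains no descendant of N8 and blocks every backdoor path.
No other singleton works — e.g. {N9} leaves P1 open — so {N5} is the unique smallest valid adjustment set.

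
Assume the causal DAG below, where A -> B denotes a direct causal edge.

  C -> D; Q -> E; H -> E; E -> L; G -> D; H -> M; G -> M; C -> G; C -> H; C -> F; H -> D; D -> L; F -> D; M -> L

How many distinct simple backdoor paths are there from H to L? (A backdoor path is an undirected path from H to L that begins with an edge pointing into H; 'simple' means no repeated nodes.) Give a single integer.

A backdoor path from H to L is any simple undirected path whose first edge points into H (i.e. leaves H via a parent).
Parents of H: {C}.
Enumerating:
  P1: H <- C -> F -> D <- G -> M -> L
  P2: H <- C -> F -> D -> L
  P3: H <- C -> G -> D -> L
  P4: H <- C -> G -> M -> L
  P5: H <- C -> D <- G -> M -> L
  P6: H <- C -> D -> L
That exhausts the simple backdoor paths. Count: 6.

6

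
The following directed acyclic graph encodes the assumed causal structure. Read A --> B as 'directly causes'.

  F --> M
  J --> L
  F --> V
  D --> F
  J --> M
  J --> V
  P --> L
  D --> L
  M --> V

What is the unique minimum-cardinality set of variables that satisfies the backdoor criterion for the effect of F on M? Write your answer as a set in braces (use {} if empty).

{}

Variables eligible for adjustment (non-descendants of F, excluding F and M): {D, J, L, P}.
Backdoor paths from F to M:
  P1: F <- D -> L <- J -> M
  P2: F <- D -> L <- J -> V <- M
Each backdoor path contains an unconditioned collider, so every path is already blocked with the empty conditioning set:
  P1: blocked at collider L (neither it nor any descendant is in the conditioning set).
  P2: blocked at collider L (neither it nor any descendant is in the conditioning set).
The empty set is therefore the unique smallest valid set.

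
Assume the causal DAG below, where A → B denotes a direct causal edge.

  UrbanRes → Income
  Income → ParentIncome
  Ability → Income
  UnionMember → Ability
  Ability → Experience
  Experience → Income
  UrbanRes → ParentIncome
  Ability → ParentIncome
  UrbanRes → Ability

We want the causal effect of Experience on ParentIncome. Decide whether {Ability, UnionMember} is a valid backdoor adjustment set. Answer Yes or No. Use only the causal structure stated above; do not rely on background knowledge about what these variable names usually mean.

Yes

Backdoor paths from Experience to ParentIncome (paths whose first edge points into Experience):
  P1: Experience <- Ability <- UrbanRes -> Income -> ParentIncome
  P2: Experience <- Ability <- UrbanRes -> ParentIncome
  P3: Experience <- Ability -> Income <- UrbanRes -> ParentIncome
  P4: Experience <- Ability -> Income -> ParentIncome
  P5: Experience <- Ability -> ParentIncome
Condition 1 (no descendant of Experience in the set): holds — descendants of Experience are {Income, ParentIncome}; none are in {Ability, UnionMember}.
Condition 2 (every backdoor path blocked by {Ability, UnionMember}):
  P1: blocked at chain node Ability ∈ conditioning set.
  P2: blocked at chain node Ability ∈ conditioning set.
  P3: blocked at fork node Ability ∈ conditioning set.
  P4: blocked at fork node Ability ∈ conditioning set.
  P5: blocked at fork node Ability ∈ conditioning set.
{Ability, UnionMember} satisfies the backdoor criterion.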